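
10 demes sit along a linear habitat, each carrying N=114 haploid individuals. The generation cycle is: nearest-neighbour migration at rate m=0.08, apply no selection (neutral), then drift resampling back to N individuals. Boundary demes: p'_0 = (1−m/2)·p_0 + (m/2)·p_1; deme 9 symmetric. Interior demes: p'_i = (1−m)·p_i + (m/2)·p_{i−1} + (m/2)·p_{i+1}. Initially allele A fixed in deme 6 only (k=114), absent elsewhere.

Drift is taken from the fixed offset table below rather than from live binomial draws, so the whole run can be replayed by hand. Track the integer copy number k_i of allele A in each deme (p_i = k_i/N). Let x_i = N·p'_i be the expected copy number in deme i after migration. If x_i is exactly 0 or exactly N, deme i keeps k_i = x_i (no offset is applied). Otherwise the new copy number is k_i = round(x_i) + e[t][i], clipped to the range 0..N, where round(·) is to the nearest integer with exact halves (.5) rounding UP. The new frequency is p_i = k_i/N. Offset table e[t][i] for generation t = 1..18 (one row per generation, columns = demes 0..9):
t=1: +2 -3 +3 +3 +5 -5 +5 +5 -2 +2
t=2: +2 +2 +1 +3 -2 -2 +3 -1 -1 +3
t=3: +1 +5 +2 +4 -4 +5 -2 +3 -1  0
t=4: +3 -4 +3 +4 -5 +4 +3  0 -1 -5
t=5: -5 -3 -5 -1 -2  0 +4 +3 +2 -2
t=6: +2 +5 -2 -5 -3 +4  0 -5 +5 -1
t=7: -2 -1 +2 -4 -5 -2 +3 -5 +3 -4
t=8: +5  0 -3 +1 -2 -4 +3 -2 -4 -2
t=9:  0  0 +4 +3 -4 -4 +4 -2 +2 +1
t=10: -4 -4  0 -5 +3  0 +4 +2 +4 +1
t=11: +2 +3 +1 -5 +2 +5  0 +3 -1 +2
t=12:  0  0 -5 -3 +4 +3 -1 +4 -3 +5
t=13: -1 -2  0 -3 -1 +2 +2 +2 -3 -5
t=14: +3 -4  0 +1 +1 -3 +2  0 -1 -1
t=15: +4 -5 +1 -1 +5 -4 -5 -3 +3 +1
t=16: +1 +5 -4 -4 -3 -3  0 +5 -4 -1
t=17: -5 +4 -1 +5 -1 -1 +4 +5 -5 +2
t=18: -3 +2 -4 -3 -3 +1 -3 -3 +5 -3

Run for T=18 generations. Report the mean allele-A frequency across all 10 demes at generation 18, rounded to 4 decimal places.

t=0: k=[0 0 0 0 0 0 114 0 0 0]
t=1: x=[0.0000 0.0000 0.0000 0.0000 0.0000 4.5600 104.8800 4.5600 0.0000 0.0000] k=[0 0 0 0 0 0 110 10 0 0]
t=2: x=[0.0000 0.0000 0.0000 0.0000 0.0000 4.4000 101.6000 13.6000 0.4000 0.0000] k=[0 0 0 0 0 2 105 13 0 0]
t=3: x=[0.0000 0.0000 0.0000 0.0000 0.0800 6.0400 97.2000 16.1600 0.5200 0.0000] k=[0 0 0 0 0 11 95 19 0 0]
t=4: x=[0.0000 0.0000 0.0000 0.0000 0.4400 13.9200 88.6000 21.2800 0.7600 0.0000] k=[0 0 0 0 0 18 92 21 0 0]
t=5: x=[0.0000 0.0000 0.0000 0.0000 0.7200 20.2400 86.2000 23.0000 0.8400 0.0000] k=[0 0 0 0 0 20 90 26 3 0]
t=6: x=[0.0000 0.0000 0.0000 0.0000 0.8000 22.0000 84.6400 27.6400 3.8000 0.1200] k=[0 0 0 0 0 26 85 23 9 0]
t=7: x=[0.0000 0.0000 0.0000 0.0000 1.0400 27.3200 80.1600 24.9200 9.2000 0.3600] k=[0 0 0 0 0 25 83 20 12 0]
t=8: x=[0.0000 0.0000 0.0000 0.0000 1.0000 26.3200 78.1600 22.2000 11.8400 0.4800] k=[0 0 0 0 0 22 81 20 8 0]
t=9: x=[0.0000 0.0000 0.0000 0.0000 0.8800 23.4800 76.2000 21.9600 8.1600 0.3200] k=[0 0 0 0 0 19 80 20 10 1]
t=10: x=[0.0000 0.0000 0.0000 0.0000 0.7600 20.6800 75.1600 22.0000 10.0400 1.3600] k=[0 0 0 0 4 21 79 24 14 2]
t=11: x=[0.0000 0.0000 0.0000 0.1600 4.5200 22.6400 74.4800 25.8000 13.9200 2.4800] k=[0 0 0 0 7 28 74 29 13 4]
t=12: x=[0.0000 0.0000 0.0000 0.2800 7.5600 29.0000 70.3600 30.1600 13.2800 4.3600] k=[0 0 0 0 12 32 69 34 10 9]
t=13: x=[0.0000 0.0000 0.0000 0.4800 12.3200 32.6800 66.1200 34.4400 10.9200 9.0400] k=[0 0 0 0 11 35 68 36 8 4]
t=14: x=[0.0000 0.0000 0.0000 0.4400 11.5200 35.3600 65.4000 36.1600 8.9600 4.1600] k=[0 0 0 1 13 32 67 36 8 3]
t=15: x=[0.0000 0.0000 0.0400 1.4400 13.2800 32.6400 64.3600 36.1200 8.9200 3.2000] k=[0 0 1 0 18 29 59 33 12 4]
t=16: x=[0.0000 0.0400 0.9200 0.7600 17.7200 29.7600 56.7600 33.2000 12.5200 4.3200] k=[0 5 0 0 15 27 57 38 9 3]
t=17: x=[0.2000 4.6000 0.2000 0.6000 14.8800 27.7200 55.0400 37.6000 9.9200 3.2400] k=[0 9 0 6 14 27 59 43 5 5]
t=18: x=[0.3600 8.2800 0.6000 6.0800 14.2000 27.7600 57.0800 42.1200 6.5200 5.0000] k=[0 10 0 3 11 29 54 39 12 2]

0.1404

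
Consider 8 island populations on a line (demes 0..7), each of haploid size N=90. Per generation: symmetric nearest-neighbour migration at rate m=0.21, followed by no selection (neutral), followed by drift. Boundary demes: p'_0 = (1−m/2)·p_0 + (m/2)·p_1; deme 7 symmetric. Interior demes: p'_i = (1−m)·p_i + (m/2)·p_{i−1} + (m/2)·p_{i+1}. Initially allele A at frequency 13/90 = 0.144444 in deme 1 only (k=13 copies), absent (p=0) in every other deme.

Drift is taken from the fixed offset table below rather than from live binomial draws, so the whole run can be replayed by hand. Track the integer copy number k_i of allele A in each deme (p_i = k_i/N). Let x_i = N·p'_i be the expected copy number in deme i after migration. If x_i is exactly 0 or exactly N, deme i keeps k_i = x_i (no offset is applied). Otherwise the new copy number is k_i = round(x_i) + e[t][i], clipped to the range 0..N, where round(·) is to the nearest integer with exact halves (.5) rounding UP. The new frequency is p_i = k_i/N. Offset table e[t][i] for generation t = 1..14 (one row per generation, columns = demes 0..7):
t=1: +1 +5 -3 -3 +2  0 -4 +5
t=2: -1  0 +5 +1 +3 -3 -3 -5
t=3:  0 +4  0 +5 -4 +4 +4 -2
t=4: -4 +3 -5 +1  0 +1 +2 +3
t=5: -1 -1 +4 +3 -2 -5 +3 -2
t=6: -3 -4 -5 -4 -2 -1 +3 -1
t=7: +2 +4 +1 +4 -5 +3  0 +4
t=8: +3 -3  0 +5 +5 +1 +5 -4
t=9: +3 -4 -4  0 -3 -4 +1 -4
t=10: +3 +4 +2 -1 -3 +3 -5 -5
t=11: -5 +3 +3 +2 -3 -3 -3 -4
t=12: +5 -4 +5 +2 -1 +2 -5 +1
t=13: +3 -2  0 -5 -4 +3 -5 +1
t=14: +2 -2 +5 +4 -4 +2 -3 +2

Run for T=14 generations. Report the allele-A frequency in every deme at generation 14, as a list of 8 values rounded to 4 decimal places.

t=0: k=[0 13 0 0 0 0 0 0]
t=1: x=[1.3650 10.2700 1.3650 0.0000 0.0000 0.0000 0.0000 0.0000] k=[2 15 0 0 0 0 0 0]
t=2: x=[3.3650 12.0600 1.5750 0.0000 0.0000 0.0000 0.0000 0.0000] k=[2 12 7 0 0 0 0 0]
t=3: x=[3.0500 10.4250 6.7900 0.7350 0.0000 0.0000 0.0000 0.0000] k=[3 14 7 6 0 0 0 0]
t=4: x=[4.1550 12.1100 7.6300 5.4750 0.6300 0.0000 0.0000 0.0000] k=[0 15 3 6 1 0 0 0]
t=5: x=[1.5750 12.1650 4.5750 5.1600 1.4200 0.1050 0.0000 0.0000] k=[1 11 9 8 0 0 0 0]
t=6: x=[2.0500 9.7400 9.1050 7.2650 0.8400 0.0000 0.0000 0.0000] k=[0 6 4 3 0 0 0 0]
t=7: x=[0.6300 5.1600 4.1050 2.7900 0.3150 0.0000 0.0000 0.0000] k=[3 9 5 7 0 0 0 0]
t=8: x=[3.6300 7.9500 5.6300 6.0550 0.7350 0.0000 0.0000 0.0000] k=[7 5 6 11 6 0 0 0]
t=9: x=[6.7900 5.3150 6.4200 9.9500 5.8950 0.6300 0.0000 0.0000] k=[10 1 2 10 3 0 0 0]
t=10: x=[9.0550 2.0500 2.7350 8.4250 3.4200 0.3150 0.0000 0.0000] k=[12 6 5 7 0 3 0 0]
t=11: x=[11.3700 6.5250 5.3150 6.0550 1.0500 2.3700 0.3150 0.0000] k=[6 10 8 8 0 0 0 0]
t=12: x=[6.4200 9.3700 8.2100 7.1600 0.8400 0.0000 0.0000 0.0000] k=[11 5 13 9 0 0 0 0]
t=13: x=[10.3700 6.4700 11.7400 8.4750 0.9450 0.0000 0.0000 0.0000] k=[13 4 12 3 0 0 0 0]
t=14: x=[12.0550 5.7850 10.2150 3.6300 0.3150 0.0000 0.0000 0.0000] k=[14 4 15 8 0 0 0 0]

[0.1556, 0.0444, 0.1667, 0.0889, 0.0000, 0.0000, 0.0000, 0.0000]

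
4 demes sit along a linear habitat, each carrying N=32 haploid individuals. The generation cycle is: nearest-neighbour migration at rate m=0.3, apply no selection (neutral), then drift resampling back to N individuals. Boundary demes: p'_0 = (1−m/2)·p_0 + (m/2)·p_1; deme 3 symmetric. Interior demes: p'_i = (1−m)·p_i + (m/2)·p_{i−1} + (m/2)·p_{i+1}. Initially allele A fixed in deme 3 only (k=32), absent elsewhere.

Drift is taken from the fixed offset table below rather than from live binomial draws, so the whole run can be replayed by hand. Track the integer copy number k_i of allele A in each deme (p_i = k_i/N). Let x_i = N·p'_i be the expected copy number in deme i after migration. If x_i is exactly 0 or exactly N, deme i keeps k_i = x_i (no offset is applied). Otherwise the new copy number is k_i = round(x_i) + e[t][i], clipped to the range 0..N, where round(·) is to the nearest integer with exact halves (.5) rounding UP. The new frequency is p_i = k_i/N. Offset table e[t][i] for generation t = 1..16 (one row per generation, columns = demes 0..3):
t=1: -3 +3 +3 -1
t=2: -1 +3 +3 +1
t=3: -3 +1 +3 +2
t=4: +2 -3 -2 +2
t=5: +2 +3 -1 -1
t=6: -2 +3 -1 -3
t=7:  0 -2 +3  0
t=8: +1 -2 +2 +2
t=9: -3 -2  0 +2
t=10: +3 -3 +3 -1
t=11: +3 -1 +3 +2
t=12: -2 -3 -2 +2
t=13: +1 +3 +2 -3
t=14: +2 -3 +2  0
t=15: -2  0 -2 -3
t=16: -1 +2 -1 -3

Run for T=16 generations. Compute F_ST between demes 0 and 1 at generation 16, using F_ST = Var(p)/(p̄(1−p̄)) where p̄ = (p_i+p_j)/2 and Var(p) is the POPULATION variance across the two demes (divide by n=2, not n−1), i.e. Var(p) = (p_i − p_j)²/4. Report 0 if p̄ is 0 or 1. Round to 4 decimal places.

t=0: k=[0 0 0 32]
t=1: x=[0.0000 0.0000 4.8000 27.2000] k=[0 0 8 26]
t=2: x=[0.0000 1.2000 9.5000 23.3000] k=[0 4 13 24]
t=3: x=[0.6000 4.7500 13.3000 22.3500] k=[0 6 16 24]
t=4: x=[0.9000 6.6000 15.7000 22.8000] k=[3 4 14 25]
t=5: x=[3.1500 5.3500 14.1500 23.3500] k=[5 8 13 22]
t=6: x=[5.4500 8.3000 13.6000 20.6500] k=[3 11 13 18]
t=7: x=[4.2000 10.1000 13.4500 17.2500] k=[4 8 16 17]
t=8: x=[4.6000 8.6000 14.9500 16.8500] k=[6 7 17 19]
t=9: x=[6.1500 8.3500 15.8000 18.7000] k=[3 6 16 21]
t=10: x=[3.4500 7.0500 15.2500 20.2500] k=[6 4 18 19]
t=11: x=[5.7000 6.4000 16.0500 18.8500] k=[9 5 19 21]
t=12: x=[8.4000 7.7000 17.2000 20.7000] k=[6 5 15 23]
t=13: x=[5.8500 6.6500 14.7000 21.8000] k=[7 10 17 19]
t=14: x=[7.4500 10.6000 16.2500 18.7000] k=[9 8 18 19]
t=15: x=[8.8500 9.6500 16.6500 18.8500] k=[7 10 15 16]
t=16: x=[7.4500 10.3000 14.4000 15.8500] k=[6 12 13 13]

0.0435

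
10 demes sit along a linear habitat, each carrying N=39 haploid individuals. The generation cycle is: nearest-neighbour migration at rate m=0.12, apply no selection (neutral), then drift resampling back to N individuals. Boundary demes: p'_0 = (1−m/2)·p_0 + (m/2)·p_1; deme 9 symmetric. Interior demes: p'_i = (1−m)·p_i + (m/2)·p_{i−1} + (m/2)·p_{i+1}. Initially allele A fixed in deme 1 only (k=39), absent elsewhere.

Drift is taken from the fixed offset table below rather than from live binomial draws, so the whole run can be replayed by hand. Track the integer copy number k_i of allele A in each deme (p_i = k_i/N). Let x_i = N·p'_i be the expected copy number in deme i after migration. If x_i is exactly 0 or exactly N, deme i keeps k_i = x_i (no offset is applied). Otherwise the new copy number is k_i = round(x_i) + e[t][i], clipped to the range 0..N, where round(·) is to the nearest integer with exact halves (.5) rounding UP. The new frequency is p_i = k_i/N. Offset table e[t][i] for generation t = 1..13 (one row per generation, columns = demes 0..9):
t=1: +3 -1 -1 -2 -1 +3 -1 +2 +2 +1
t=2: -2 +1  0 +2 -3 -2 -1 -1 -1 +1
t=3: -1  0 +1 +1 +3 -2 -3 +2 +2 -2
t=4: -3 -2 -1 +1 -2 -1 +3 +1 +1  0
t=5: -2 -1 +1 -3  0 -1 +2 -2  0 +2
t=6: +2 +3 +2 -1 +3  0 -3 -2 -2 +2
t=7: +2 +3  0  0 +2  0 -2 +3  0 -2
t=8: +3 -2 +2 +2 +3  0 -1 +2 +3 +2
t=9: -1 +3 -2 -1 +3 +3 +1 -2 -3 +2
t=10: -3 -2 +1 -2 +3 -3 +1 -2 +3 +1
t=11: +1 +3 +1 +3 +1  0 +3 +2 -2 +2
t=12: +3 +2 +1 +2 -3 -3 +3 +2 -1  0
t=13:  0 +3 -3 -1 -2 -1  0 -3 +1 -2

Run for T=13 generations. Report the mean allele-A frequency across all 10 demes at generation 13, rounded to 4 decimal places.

0.1821

t=0: k=[0 39 0 0 0 0 0 0 0 0]
t=1: x=[2.3400 34.3200 2.3400 0.0000 0.0000 0.0000 0.0000 0.0000 0.0000 0.0000] k=[5 33 1 0 0 0 0 0 0 0]
t=2: x=[6.6800 29.4000 2.8600 0.0600 0.0000 0.0000 0.0000 0.0000 0.0000 0.0000] k=[5 30 3 2 0 0 0 0 0 0]
t=3: x=[6.5000 26.8800 4.5600 1.9400 0.1200 0.0000 0.0000 0.0000 0.0000 0.0000] k=[6 27 6 3 3 0 0 0 0 0]
t=4: x=[7.2600 24.4800 7.0800 3.1800 2.8200 0.1800 0.0000 0.0000 0.0000 0.0000] k=[4 22 6 4 1 0 0 0 0 0]
t=5: x=[5.0800 19.9600 6.8400 3.9400 1.1200 0.0600 0.0000 0.0000 0.0000 0.0000] k=[3 19 8 1 1 0 0 0 0 0]
t=6: x=[3.9600 17.3800 8.2400 1.4200 0.9400 0.0600 0.0000 0.0000 0.0000 0.0000] k=[6 20 10 0 4 0 0 0 0 0]
t=7: x=[6.8400 18.5600 10.0000 0.8400 3.5200 0.2400 0.0000 0.0000 0.0000 0.0000] k=[9 22 10 1 6 0 0 0 0 0]
t=8: x=[9.7800 20.5000 10.1800 1.8400 5.3400 0.3600 0.0000 0.0000 0.0000 0.0000] k=[13 19 12 4 8 0 0 0 0 0]
t=9: x=[13.3600 18.2200 11.9400 4.7200 7.2800 0.4800 0.0000 0.0000 0.0000 0.0000] k=[12 21 10 4 10 3 0 0 0 0]
t=10: x=[12.5400 19.8000 10.3000 4.7200 9.2200 3.2400 0.1800 0.0000 0.0000 0.0000] k=[10 18 11 3 12 0 1 0 0 0]
t=11: x=[10.4800 17.1000 10.9400 4.0200 10.7400 0.7800 0.8800 0.0600 0.0000 0.0000] k=[11 20 12 7 12 1 4 2 0 0]
t=12: x=[11.5400 18.9800 12.1800 7.6000 11.0400 1.8400 3.7000 2.0000 0.1200 0.0000] k=[15 21 13 10 8 0 7 4 0 0]
t=13: x=[15.3600 20.1600 13.3000 10.0600 7.6400 0.9000 6.4000 3.9400 0.2400 0.0000] k=[15 23 10 9 6 0 6 1 1 0]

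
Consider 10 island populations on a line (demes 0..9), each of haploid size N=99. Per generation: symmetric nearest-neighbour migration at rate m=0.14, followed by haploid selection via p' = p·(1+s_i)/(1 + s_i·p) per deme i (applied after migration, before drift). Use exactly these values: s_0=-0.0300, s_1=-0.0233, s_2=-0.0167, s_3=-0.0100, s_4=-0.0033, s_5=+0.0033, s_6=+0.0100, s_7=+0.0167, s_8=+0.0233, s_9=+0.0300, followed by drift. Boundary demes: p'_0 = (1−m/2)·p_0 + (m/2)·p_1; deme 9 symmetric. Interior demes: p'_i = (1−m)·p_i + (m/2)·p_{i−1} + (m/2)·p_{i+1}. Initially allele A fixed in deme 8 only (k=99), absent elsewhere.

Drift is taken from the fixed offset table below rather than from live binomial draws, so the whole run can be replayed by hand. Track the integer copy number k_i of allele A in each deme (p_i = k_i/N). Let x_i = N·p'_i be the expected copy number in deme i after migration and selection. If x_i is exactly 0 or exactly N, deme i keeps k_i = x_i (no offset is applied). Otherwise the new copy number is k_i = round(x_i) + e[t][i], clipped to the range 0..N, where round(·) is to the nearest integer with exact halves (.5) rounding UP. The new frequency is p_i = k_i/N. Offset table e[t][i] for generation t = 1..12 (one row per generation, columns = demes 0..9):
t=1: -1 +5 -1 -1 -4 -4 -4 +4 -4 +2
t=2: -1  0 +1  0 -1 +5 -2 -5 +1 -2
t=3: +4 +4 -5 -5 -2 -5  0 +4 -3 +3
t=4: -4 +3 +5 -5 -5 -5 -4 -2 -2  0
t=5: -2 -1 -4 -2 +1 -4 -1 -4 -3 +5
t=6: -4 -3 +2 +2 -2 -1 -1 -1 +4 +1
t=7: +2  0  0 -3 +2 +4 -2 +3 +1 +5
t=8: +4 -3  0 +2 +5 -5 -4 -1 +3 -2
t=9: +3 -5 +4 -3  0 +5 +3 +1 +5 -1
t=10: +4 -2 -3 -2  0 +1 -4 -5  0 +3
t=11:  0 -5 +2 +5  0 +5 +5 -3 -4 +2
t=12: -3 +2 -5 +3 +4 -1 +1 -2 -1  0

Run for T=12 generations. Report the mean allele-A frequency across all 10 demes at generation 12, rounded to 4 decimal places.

t=0: k=[0 0 0 0 0 0 0 0 99 0]
t=1: x=[0.0000 0.0000 0.0000 0.0000 0.0000 0.0000 0.0000 7.0375 85.4123 7.1229] k=[0 0 0 0 0 0 0 11 81 9]
t=2: x=[0.0000 0.0000 0.0000 0.0000 0.0000 0.0000 0.7776 15.3435 71.5196 14.3999] k=[0 0 0 0 0 0 0 10 73 12]
t=3: x=[0.0000 0.0000 0.0000 0.0000 0.0000 0.0000 0.7070 13.9068 64.8372 16.6759] k=[0 0 0 0 0 0 1 18 62 20]
t=4: x=[0.0000 0.0000 0.0000 0.0000 0.0000 0.0702 2.1407 20.1545 56.5394 23.4651] k=[0 0 0 0 0 0 0 18 55 23]
t=5: x=[0.0000 0.0000 0.0000 0.0000 0.0000 0.0000 1.2724 19.5889 50.7398 25.7999] k=[0 0 0 0 0 0 0 16 48 31]
t=6: x=[0.0000 0.0000 0.0000 0.0000 0.0000 0.0000 1.1311 17.3558 45.1350 32.8354] k=[0 0 0 0 0 0 0 16 49 34]
t=7: x=[0.0000 0.0000 0.0000 0.0000 0.0000 0.0000 1.1311 17.4265 46.2071 35.7221] k=[0 0 0 0 0 0 0 20 47 41]
t=8: x=[0.0000 0.0000 0.0000 0.0000 0.0000 0.0000 1.4138 20.7604 45.2553 42.1338] k=[0 0 0 0 0 0 0 20 48 40]
t=9: x=[0.0000 0.0000 0.0000 0.0000 0.0000 0.0000 1.4138 20.8311 46.0468 41.2696] k=[0 0 0 0 0 0 4 22 51 40]
t=10: x=[0.0000 0.0000 0.0000 0.0000 0.0000 0.2809 5.0273 23.0617 48.7698 41.4806] k=[0 0 0 0 0 1 1 18 49 44]
t=11: x=[0.0000 0.0000 0.0000 0.0000 0.0698 0.9330 2.2114 19.2354 47.0483 45.0747] k=[0 0 0 0 0 6 7 16 43 47]
t=12: x=[0.0000 0.0000 0.0000 0.0000 0.4186 5.6676 7.6298 17.4973 41.9458 47.4498] k=[0 0 0 0 4 5 9 15 41 47]

0.1222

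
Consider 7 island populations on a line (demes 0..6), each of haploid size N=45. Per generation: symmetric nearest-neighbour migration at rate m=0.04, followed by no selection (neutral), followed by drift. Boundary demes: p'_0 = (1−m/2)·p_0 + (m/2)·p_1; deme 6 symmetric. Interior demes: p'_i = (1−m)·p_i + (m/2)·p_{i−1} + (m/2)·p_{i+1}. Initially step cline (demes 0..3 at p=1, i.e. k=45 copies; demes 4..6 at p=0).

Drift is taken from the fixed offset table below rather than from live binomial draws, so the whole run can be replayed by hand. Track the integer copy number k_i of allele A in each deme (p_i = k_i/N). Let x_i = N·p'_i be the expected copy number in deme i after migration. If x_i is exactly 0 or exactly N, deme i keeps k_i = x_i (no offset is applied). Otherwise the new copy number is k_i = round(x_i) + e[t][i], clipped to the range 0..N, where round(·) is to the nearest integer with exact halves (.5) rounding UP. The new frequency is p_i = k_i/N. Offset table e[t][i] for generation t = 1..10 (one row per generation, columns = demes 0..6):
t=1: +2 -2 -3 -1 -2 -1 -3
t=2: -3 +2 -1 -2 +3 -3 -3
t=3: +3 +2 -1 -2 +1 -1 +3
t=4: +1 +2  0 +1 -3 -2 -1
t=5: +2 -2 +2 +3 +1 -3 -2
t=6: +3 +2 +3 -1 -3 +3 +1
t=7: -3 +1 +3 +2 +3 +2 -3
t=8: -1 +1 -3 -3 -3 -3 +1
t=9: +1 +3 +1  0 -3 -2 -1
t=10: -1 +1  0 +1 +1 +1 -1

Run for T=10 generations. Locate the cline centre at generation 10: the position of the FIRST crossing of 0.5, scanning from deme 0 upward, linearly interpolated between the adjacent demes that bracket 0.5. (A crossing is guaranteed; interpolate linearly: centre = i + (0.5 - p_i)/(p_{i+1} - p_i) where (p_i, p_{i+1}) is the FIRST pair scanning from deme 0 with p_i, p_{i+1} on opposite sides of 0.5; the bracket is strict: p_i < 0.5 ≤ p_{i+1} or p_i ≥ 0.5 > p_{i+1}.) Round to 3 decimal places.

t=0: k=[45 45 45 45 0 0 0]
t=1: x=[45.0000 45.0000 45.0000 44.1000 0.9000 0.0000 0.0000] k=[45 45 45 43 0 0 0]
t=2: x=[45.0000 45.0000 44.9600 42.1800 0.8600 0.0000 0.0000] k=[45 45 44 40 4 0 0]
t=3: x=[45.0000 44.9800 43.9400 39.3600 4.6400 0.0800 0.0000] k=[45 45 43 37 6 0 0]
t=4: x=[45.0000 44.9600 42.9200 36.5000 6.5000 0.1200 0.0000] k=[45 45 43 38 4 0 0]
t=5: x=[45.0000 44.9600 42.9400 37.4200 4.6000 0.0800 0.0000] k=[45 43 45 40 6 0 0]
t=6: x=[44.9600 43.0800 44.8600 39.4200 6.5600 0.1200 0.0000] k=[45 45 45 38 4 3 0]
t=7: x=[45.0000 45.0000 44.8600 37.4600 4.6600 2.9600 0.0600] k=[45 45 45 39 8 5 0]
t=8: x=[45.0000 45.0000 44.8800 38.5000 8.5600 4.9600 0.1000] k=[45 45 42 36 6 2 1]
t=9: x=[45.0000 44.9400 41.9400 35.5200 6.5200 2.0600 1.0200] k=[45 45 43 36 4 0 0]
t=10: x=[45.0000 44.9600 42.9000 35.5000 4.5600 0.0800 0.0000] k=[45 45 43 37 6 1 0]

3.468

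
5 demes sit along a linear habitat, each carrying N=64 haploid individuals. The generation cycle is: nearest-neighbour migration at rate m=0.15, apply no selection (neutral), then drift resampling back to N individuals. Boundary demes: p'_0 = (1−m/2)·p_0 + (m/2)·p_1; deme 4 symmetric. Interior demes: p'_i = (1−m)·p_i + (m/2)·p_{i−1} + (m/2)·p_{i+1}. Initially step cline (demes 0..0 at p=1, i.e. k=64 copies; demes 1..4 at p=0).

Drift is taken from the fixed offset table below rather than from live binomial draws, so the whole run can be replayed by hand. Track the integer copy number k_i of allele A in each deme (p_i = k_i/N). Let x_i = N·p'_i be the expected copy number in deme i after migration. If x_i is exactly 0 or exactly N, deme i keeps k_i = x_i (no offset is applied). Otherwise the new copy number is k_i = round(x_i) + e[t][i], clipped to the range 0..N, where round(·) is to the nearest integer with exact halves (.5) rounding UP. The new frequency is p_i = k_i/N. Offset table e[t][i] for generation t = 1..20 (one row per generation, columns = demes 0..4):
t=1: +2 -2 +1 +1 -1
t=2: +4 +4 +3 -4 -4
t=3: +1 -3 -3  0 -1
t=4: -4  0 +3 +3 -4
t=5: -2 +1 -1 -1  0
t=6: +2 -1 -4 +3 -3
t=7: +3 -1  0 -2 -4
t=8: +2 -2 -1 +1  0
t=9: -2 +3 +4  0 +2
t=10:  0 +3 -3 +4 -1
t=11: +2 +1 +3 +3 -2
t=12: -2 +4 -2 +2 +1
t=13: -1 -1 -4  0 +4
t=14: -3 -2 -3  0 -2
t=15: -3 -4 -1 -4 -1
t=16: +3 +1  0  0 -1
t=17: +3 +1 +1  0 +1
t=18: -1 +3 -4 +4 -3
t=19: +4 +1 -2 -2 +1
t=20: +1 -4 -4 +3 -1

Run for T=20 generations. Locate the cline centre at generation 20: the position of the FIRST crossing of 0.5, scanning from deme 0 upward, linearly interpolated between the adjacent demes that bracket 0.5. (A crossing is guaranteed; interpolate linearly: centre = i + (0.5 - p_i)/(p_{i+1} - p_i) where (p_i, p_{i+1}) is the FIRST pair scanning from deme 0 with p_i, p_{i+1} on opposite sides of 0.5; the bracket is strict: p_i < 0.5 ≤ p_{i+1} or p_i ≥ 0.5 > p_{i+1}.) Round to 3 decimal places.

0.133

t=0: k=[64 0 0 0 0]
t=1: x=[59.2000 4.8000 0.0000 0.0000 0.0000] k=[61 3 0 0 0]
t=2: x=[56.6500 7.1250 0.2250 0.0000 0.0000] k=[61 11 3 0 0]
t=3: x=[57.2500 14.1500 3.3750 0.2250 0.0000] k=[58 11 0 0 0]
t=4: x=[54.4750 13.7000 0.8250 0.0000 0.0000] k=[50 14 4 0 0]
t=5: x=[47.3000 15.9500 4.4500 0.3000 0.0000] k=[45 17 3 0 0]
t=6: x=[42.9000 18.0500 3.8250 0.2250 0.0000] k=[45 17 0 3 0]
t=7: x=[42.9000 17.8250 1.5000 2.5500 0.2250] k=[46 17 2 1 0]
t=8: x=[43.8250 18.0500 3.0500 1.0000 0.0750] k=[46 16 2 2 0]
t=9: x=[43.7500 17.2000 3.0500 1.8500 0.1500] k=[42 20 7 2 2]
t=10: x=[40.3500 20.6750 7.6000 2.3750 2.0000] k=[40 24 5 6 1]
t=11: x=[38.8000 23.7750 6.5000 5.5500 1.3750] k=[41 25 10 9 0]
t=12: x=[39.8000 25.0750 11.0500 8.4000 0.6750] k=[38 29 9 10 2]
t=13: x=[37.3250 28.1750 10.5750 9.3250 2.6000] k=[36 27 7 9 7]
t=14: x=[35.3250 26.1750 8.6500 8.7000 7.1500] k=[32 24 6 9 5]
t=15: x=[31.4000 23.2500 7.5750 8.4750 5.3000] k=[28 19 7 4 4]
t=16: x=[27.3250 18.7750 7.6750 4.2250 4.0000] k=[30 20 8 4 3]
t=17: x=[29.2500 19.8500 8.6000 4.2250 3.0750] k=[32 21 10 4 4]
t=18: x=[31.1750 21.0000 10.3750 4.4500 4.0000] k=[30 24 6 8 1]
t=19: x=[29.5500 23.1000 7.5000 7.3250 1.5250] k=[34 24 6 5 3]
t=20: x=[33.2500 23.4000 7.2750 4.9250 3.1500] k=[34 19 3 8 2]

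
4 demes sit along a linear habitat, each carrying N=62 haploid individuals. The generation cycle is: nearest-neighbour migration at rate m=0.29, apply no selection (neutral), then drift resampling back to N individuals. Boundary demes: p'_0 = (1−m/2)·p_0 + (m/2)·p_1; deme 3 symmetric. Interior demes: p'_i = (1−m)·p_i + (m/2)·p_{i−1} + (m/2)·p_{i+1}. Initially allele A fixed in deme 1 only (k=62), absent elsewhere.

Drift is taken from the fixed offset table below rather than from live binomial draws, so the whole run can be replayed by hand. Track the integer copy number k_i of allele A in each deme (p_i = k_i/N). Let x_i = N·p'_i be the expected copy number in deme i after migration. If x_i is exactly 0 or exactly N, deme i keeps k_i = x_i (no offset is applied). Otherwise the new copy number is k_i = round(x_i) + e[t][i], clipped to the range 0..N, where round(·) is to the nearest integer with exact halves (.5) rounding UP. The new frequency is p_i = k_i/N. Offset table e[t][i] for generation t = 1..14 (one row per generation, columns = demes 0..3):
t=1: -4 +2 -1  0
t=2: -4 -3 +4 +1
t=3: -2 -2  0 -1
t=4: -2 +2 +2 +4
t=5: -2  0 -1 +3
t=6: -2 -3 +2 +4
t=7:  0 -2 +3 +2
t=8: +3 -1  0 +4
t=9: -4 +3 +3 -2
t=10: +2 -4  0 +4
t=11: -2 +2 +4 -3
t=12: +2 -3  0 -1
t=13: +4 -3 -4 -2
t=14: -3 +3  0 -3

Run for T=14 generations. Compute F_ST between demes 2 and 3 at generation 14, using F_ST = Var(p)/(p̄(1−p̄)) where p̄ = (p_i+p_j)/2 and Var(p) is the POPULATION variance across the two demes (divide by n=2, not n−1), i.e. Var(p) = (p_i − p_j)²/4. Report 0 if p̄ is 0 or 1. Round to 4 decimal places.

t=0: k=[0 62 0 0]
t=1: x=[8.9900 44.0200 8.9900 0.0000] k=[5 46 8 0]
t=2: x=[10.9450 34.5450 12.3500 1.1600] k=[7 32 16 2]
t=3: x=[10.6250 26.0550 16.2900 4.0300] k=[9 24 16 3]
t=4: x=[11.1750 20.6650 15.2750 4.8850] k=[9 23 17 9]
t=5: x=[11.0300 20.1000 16.7100 10.1600] k=[9 20 16 13]
t=6: x=[10.5950 17.8250 16.1450 13.4350] k=[9 15 18 17]
t=7: x=[9.8700 14.5650 17.4200 17.1450] k=[10 13 20 19]
t=8: x=[10.4350 13.5800 18.8400 19.1450] k=[13 13 19 23]
t=9: x=[13.0000 13.8700 18.7100 22.4200] k=[9 17 22 20]
t=10: x=[10.1600 16.5650 20.9850 20.2900] k=[12 13 21 24]
t=11: x=[12.1450 14.0150 20.2750 23.5650] k=[10 16 24 21]
t=12: x=[10.8700 16.2900 22.4050 21.4350] k=[13 13 22 20]
t=13: x=[13.0000 14.3050 20.4050 20.2900] k=[17 11 16 18]
t=14: x=[16.1300 12.5950 15.5650 17.7100] k=[13 16 16 15]

0.0003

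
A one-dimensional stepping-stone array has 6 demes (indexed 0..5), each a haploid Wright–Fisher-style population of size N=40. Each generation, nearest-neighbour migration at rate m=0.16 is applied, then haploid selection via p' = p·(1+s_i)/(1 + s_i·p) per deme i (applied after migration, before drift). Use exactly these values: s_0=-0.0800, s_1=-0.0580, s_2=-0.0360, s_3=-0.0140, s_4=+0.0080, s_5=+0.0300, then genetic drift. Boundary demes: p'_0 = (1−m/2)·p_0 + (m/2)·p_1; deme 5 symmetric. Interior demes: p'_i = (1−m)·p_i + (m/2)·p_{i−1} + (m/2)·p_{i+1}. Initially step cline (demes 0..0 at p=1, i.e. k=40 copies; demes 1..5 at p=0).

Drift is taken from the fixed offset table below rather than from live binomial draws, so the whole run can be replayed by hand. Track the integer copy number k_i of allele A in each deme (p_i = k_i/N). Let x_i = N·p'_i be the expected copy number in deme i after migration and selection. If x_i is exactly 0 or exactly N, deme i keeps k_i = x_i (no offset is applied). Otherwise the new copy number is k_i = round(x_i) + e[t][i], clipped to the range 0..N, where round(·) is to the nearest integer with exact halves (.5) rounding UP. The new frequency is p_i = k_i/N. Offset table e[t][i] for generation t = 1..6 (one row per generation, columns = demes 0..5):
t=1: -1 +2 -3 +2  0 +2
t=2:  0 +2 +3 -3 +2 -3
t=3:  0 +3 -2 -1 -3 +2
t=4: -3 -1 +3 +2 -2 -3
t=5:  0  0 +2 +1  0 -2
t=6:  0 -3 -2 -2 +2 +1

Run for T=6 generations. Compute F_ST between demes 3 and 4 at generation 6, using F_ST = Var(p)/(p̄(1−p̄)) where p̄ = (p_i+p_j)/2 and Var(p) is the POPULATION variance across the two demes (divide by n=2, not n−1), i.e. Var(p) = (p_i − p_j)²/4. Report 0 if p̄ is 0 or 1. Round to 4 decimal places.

t=0: k=[40 0 0 0 0 0]
t=1: x=[36.5458 3.0285 0.0000 0.0000 0.0000 0.0000] k=[36 5 0 0 0 0]
t=2: x=[33.0544 6.7385 0.3857 0.0000 0.0000 0.0000] k=[33 9 3 0 0 0]
t=3: x=[30.4888 9.9856 3.1325 0.2367 0.0000 0.0000] k=[30 13 1 0 0 0]
t=4: x=[27.9498 12.8729 1.8154 0.0789 0.0000 0.0000] k=[25 12 5 2 0 0]
t=5: x=[23.1527 11.9728 5.1532 2.0524 0.1613 0.0000] k=[23 12 7 3 0 0]
t=6: x=[21.2924 11.9728 6.8689 3.0402 0.2419 0.0000] k=[21 9 5 1 2 0]

0.0043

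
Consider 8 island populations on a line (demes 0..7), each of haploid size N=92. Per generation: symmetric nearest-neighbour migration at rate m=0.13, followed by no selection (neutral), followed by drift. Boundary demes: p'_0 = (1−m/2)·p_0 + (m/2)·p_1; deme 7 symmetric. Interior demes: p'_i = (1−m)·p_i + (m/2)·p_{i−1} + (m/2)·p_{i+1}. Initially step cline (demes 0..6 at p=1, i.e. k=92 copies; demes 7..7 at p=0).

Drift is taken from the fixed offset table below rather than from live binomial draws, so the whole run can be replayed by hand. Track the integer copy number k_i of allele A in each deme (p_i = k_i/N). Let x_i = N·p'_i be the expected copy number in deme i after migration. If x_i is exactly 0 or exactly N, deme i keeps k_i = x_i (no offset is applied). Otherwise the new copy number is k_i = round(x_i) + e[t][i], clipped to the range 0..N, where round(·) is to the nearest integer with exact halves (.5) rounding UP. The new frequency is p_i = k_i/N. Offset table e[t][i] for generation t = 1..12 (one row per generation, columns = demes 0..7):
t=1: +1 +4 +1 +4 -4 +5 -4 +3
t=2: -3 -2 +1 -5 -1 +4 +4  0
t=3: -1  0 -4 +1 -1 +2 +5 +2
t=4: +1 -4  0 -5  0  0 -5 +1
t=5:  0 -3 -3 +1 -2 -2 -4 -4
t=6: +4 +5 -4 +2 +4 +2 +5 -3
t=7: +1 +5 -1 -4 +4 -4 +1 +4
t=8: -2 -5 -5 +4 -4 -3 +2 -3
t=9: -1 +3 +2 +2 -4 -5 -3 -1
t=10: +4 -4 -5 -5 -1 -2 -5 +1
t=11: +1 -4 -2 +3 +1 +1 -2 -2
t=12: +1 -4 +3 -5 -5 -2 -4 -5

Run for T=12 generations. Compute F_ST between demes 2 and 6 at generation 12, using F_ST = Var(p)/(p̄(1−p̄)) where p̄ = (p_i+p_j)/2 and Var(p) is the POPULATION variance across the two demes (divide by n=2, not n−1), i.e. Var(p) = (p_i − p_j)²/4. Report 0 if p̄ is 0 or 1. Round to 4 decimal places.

0.2778

t=0: k=[92 92 92 92 92 92 92 0]
t=1: x=[92.0000 92.0000 92.0000 92.0000 92.0000 92.0000 86.0200 5.9800] k=[92 92 92 92 92 92 82 9]
t=2: x=[92.0000 92.0000 92.0000 92.0000 92.0000 91.3500 77.9050 13.7450] k=[92 92 92 92 92 92 82 14]
t=3: x=[92.0000 92.0000 92.0000 92.0000 92.0000 91.3500 78.2300 18.4200] k=[92 92 92 92 92 92 83 20]
t=4: x=[92.0000 92.0000 92.0000 92.0000 92.0000 91.4150 79.4900 24.0950] k=[92 92 92 92 92 91 74 25]
t=5: x=[92.0000 92.0000 92.0000 92.0000 91.9350 89.9600 71.9200 28.1850] k=[92 92 92 92 90 88 68 24]
t=6: x=[92.0000 92.0000 92.0000 91.8700 90.0000 86.8300 66.4400 26.8600] k=[92 92 92 92 92 89 71 24]
t=7: x=[92.0000 92.0000 92.0000 92.0000 91.8050 88.0250 69.1150 27.0550] k=[92 92 92 92 92 84 70 31]
t=8: x=[92.0000 92.0000 92.0000 92.0000 91.4800 83.6100 68.3750 33.5350] k=[92 92 92 92 87 81 70 31]
t=9: x=[92.0000 92.0000 92.0000 91.6750 86.9350 80.6750 68.1800 33.5350] k=[92 92 92 92 83 76 65 33]
t=10: x=[92.0000 92.0000 92.0000 91.4150 83.1300 75.7400 63.6350 35.0800] k=[92 92 92 86 82 74 59 36]
t=11: x=[92.0000 92.0000 91.6100 86.1300 81.7400 73.5450 58.4800 37.4950] k=[92 92 90 89 83 75 56 35]
t=12: x=[92.0000 91.8700 90.0650 88.6750 82.8700 74.2850 55.8700 36.3650] k=[92 88 92 84 78 72 52 31]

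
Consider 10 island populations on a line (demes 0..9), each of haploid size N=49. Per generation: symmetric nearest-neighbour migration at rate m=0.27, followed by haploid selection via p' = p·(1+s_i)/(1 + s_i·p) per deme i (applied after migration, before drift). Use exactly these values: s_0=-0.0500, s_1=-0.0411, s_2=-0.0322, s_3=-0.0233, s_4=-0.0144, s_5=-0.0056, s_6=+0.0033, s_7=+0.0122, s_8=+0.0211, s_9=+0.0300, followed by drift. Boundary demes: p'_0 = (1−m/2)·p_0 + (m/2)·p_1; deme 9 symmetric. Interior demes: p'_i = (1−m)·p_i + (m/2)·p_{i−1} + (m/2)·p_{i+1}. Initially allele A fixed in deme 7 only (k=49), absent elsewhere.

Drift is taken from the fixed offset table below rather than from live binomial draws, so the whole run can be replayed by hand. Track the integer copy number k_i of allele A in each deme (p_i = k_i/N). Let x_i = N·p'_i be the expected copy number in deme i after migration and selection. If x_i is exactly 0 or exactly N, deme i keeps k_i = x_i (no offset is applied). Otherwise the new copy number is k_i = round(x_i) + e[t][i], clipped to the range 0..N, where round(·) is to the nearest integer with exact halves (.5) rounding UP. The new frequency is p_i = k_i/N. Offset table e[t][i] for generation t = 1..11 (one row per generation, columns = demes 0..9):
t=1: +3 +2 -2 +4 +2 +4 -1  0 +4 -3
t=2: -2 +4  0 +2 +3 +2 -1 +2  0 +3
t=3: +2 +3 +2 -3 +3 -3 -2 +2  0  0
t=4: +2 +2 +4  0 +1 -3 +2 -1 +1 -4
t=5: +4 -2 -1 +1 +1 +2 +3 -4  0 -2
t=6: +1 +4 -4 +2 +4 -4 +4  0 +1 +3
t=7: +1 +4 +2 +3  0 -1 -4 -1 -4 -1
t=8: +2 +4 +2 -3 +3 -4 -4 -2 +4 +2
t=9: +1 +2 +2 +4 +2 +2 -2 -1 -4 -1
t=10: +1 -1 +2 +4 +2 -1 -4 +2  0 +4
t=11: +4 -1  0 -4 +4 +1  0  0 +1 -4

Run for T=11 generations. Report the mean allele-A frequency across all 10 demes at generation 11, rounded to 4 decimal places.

t=0: k=[0 0 0 0 0 0 0 49 0 0]
t=1: x=[0.0000 0.0000 0.0000 0.0000 0.0000 0.0000 6.6339 35.8868 6.7354 0.0000] k=[0 0 0 0 0 0 6 36 11 0]
t=2: x=[0.0000 0.0000 0.0000 0.0000 0.0000 0.8055 9.2647 28.7193 13.0893 1.5282] k=[0 0 0 0 0 3 8 31 13 5]
t=3: x=[0.0000 0.0000 0.0000 0.0000 0.3992 3.2529 10.4571 25.6133 14.5628 6.2392] k=[0 0 0 0 3 0 8 28 15 6]
t=4: x=[0.0000 0.0000 0.0000 0.3956 2.1599 1.4769 9.6455 23.6934 15.7624 7.3988] k=[0 0 0 0 3 0 12 23 17 3]
t=5: x=[0.0000 0.0000 0.0000 0.3956 2.1599 2.0141 11.8946 20.8501 16.1452 5.0217] k=[0 0 0 1 3 4 15 17 16 3]
t=6: x=[0.0000 0.0000 0.1307 1.1092 2.8261 5.3233 13.8177 16.7283 14.5931 4.8834] k=[0 0 0 3 7 1 18 17 16 8]
t=7: x=[0.0000 0.0000 0.3921 3.0665 5.5779 4.0839 15.6050 17.1349 15.2736 9.3007] k=[0 0 2 6 6 3 12 16 11 8]
t=8: x=[0.0000 0.2590 2.2002 5.3467 5.5235 4.5966 11.3537 14.9105 11.4522 8.6128] k=[0 4 4 2 9 1 7 13 15 11]
t=9: x=[0.5133 3.3275 3.6188 3.1449 6.8887 2.8748 7.0198 12.5730 14.4014 11.8028] k=[2 5 6 7 9 5 5 12 10 11]
t=10: x=[2.2904 4.5537 5.8298 6.9925 8.0915 5.5125 5.9622 10.8873 10.5772 11.1170] k=[3 4 8 11 10 5 2 13 11 15]
t=11: x=[2.9878 4.2396 7.6513 10.2674 9.3498 5.2436 3.9018 11.3504 11.9982 14.7631] k=[7 3 8 6 13 6 4 11 13 11]

0.1673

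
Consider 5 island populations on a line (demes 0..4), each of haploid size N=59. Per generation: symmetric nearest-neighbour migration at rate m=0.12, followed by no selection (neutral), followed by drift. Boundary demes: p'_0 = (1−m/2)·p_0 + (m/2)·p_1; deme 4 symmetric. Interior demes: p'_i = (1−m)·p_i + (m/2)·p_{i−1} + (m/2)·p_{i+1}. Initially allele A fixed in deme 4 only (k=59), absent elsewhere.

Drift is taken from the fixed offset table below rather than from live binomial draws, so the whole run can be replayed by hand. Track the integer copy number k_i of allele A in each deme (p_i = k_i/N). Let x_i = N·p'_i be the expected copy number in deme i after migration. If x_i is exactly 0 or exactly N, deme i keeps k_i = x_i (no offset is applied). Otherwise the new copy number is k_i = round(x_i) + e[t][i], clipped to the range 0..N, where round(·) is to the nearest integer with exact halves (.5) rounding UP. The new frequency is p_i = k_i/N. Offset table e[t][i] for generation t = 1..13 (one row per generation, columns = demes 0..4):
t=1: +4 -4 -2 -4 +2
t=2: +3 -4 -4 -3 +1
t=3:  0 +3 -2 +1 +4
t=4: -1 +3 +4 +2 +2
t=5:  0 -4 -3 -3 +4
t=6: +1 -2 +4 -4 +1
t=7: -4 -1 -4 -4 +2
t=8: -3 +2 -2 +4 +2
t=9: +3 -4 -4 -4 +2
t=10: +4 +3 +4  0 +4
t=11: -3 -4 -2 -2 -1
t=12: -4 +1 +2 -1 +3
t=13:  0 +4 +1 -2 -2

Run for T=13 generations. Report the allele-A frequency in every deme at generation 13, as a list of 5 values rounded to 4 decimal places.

t=0: k=[0 0 0 0 59]
t=1: x=[0.0000 0.0000 0.0000 3.5400 55.4600] k=[0 0 0 0 57]
t=2: x=[0.0000 0.0000 0.0000 3.4200 53.5800] k=[0 0 0 0 55]
t=3: x=[0.0000 0.0000 0.0000 3.3000 51.7000] k=[0 0 0 4 56]
t=4: x=[0.0000 0.0000 0.2400 6.8800 52.8800] k=[0 0 4 9 55]
t=5: x=[0.0000 0.2400 4.0600 11.4600 52.2400] k=[0 0 1 8 56]
t=6: x=[0.0000 0.0600 1.3600 10.4600 53.1200] k=[0 0 5 6 54]
t=7: x=[0.0000 0.3000 4.7600 8.8200 51.1200] k=[0 0 1 5 53]
t=8: x=[0.0000 0.0600 1.1800 7.6400 50.1200] k=[0 2 0 12 52]
t=9: x=[0.1200 1.7600 0.8400 13.6800 49.6000] k=[3 0 0 10 52]
t=10: x=[2.8200 0.1800 0.6000 11.9200 49.4800] k=[7 3 5 12 53]
t=11: x=[6.7600 3.3600 5.3000 14.0400 50.5400] k=[4 0 3 12 50]
t=12: x=[3.7600 0.4200 3.3600 13.7400 47.7200] k=[0 1 5 13 51]
t=13: x=[0.0600 1.1800 5.2400 14.8000 48.7200] k=[0 5 6 13 47]

[0.0000, 0.0847, 0.1017, 0.2203, 0.7966]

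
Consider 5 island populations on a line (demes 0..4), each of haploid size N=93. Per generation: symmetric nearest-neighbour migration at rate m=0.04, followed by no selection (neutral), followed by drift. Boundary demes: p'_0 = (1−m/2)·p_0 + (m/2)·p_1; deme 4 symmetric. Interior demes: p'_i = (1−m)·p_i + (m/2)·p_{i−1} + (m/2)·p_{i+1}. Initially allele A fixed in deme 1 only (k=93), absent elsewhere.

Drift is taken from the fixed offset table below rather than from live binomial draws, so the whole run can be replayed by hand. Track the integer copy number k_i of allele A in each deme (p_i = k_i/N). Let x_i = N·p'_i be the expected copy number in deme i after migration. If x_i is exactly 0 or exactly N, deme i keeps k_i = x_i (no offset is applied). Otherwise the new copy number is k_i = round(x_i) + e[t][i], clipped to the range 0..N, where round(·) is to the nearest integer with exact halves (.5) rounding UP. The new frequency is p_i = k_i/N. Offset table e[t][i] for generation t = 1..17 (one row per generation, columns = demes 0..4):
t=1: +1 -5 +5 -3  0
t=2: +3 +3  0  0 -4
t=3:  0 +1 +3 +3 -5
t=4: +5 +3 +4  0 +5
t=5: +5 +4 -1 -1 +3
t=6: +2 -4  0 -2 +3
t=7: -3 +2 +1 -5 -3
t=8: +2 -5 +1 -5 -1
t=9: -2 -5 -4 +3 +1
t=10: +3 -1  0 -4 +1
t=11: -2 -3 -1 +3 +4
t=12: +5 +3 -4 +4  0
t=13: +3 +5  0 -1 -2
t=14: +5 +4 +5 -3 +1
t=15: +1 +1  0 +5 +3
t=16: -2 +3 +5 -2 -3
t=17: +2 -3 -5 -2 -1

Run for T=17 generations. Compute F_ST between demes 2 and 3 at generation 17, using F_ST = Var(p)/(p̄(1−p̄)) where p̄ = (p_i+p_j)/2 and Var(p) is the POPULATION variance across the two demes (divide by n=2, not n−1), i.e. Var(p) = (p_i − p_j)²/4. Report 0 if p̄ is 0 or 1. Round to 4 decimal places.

0.0635

t=0: k=[0 93 0 0 0]
t=1: x=[1.8600 89.2800 1.8600 0.0000 0.0000] k=[3 84 7 0 0]
t=2: x=[4.6200 80.8400 8.4000 0.1400 0.0000] k=[8 84 8 0 0]
t=3: x=[9.5200 80.9600 9.3600 0.1600 0.0000] k=[10 82 12 3 0]
t=4: x=[11.4400 79.1600 13.2200 3.1200 0.0600] k=[16 82 17 3 5]
t=5: x=[17.3200 79.3800 18.0200 3.3200 4.9600] k=[22 83 17 2 8]
t=6: x=[23.2200 80.4600 18.0200 2.4200 7.8800] k=[25 76 18 0 11]
t=7: x=[26.0200 73.8200 18.8000 0.5800 10.7800] k=[23 76 20 0 8]
t=8: x=[24.0600 73.8200 20.7200 0.5600 7.8400] k=[26 69 22 0 7]
t=9: x=[26.8600 67.2000 22.5000 0.5800 6.8600] k=[25 62 19 4 8]
t=10: x=[25.7400 60.4000 19.5600 4.3800 7.9200] k=[29 59 20 0 9]
t=11: x=[29.6000 57.6200 20.3800 0.5800 8.8200] k=[28 55 19 4 13]
t=12: x=[28.5400 53.7400 19.4200 4.4800 12.8200] k=[34 57 15 8 13]
t=13: x=[34.4600 55.7000 15.7000 8.2400 12.9000] k=[37 61 16 7 11]
t=14: x=[37.4800 59.6200 16.7200 7.2600 10.9200] k=[42 64 22 4 12]
t=15: x=[42.4400 62.7200 22.4800 4.5200 11.8400] k=[43 64 22 10 15]
t=16: x=[43.4200 62.7400 22.6000 10.3400 14.9000] k=[41 66 28 8 12]
t=17: x=[41.5000 64.7400 28.3600 8.4800 11.9200] k=[44 62 23 6 11]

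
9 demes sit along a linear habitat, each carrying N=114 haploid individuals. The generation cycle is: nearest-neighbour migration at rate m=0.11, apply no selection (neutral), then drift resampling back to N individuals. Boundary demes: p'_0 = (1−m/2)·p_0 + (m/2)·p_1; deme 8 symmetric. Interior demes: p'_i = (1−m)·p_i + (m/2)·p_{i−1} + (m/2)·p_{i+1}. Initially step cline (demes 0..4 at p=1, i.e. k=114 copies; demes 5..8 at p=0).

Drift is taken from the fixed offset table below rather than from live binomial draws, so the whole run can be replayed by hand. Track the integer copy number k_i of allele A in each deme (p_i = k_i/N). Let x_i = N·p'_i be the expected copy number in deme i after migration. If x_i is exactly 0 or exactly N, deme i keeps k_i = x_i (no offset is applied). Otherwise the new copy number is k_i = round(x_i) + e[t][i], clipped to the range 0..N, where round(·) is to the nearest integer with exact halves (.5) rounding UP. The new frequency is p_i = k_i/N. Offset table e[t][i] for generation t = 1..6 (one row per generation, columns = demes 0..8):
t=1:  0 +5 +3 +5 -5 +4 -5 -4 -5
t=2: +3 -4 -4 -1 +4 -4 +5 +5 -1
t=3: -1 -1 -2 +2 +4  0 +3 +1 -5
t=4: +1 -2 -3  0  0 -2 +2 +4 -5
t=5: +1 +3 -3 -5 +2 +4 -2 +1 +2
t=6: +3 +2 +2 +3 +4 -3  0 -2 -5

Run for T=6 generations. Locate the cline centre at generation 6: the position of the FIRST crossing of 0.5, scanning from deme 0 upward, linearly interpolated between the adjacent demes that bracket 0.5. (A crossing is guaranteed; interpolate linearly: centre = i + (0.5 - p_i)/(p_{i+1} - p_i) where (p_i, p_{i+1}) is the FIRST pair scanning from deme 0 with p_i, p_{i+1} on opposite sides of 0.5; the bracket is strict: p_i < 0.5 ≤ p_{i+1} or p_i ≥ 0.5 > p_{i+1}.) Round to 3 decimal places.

t=0: k=[114 114 114 114 114 0 0 0 0]
t=1: x=[114.0000 114.0000 114.0000 114.0000 107.7300 6.2700 0.0000 0.0000 0.0000] k=[114 114 114 114 103 10 0 0 0]
t=2: x=[114.0000 114.0000 114.0000 113.3950 98.4900 14.5650 0.5500 0.0000 0.0000] k=[114 114 114 112 102 11 6 0 0]
t=3: x=[114.0000 114.0000 113.8900 111.5600 97.5450 15.7300 5.9450 0.3300 0.0000] k=[114 114 112 114 102 16 9 1 0]
t=4: x=[114.0000 113.8900 112.2200 113.2300 97.9300 20.3450 8.9450 1.3850 0.0550] k=[114 112 109 113 98 18 11 5 0]
t=5: x=[113.8900 111.9450 109.3850 111.9550 94.4250 22.0150 11.0550 5.0550 0.2750] k=[114 114 106 107 96 26 9 6 2]
t=6: x=[114.0000 113.5600 106.4950 106.3400 92.7550 28.9150 9.7700 5.9450 2.2200] k=[114 114 108 109 97 26 10 4 0]

4.563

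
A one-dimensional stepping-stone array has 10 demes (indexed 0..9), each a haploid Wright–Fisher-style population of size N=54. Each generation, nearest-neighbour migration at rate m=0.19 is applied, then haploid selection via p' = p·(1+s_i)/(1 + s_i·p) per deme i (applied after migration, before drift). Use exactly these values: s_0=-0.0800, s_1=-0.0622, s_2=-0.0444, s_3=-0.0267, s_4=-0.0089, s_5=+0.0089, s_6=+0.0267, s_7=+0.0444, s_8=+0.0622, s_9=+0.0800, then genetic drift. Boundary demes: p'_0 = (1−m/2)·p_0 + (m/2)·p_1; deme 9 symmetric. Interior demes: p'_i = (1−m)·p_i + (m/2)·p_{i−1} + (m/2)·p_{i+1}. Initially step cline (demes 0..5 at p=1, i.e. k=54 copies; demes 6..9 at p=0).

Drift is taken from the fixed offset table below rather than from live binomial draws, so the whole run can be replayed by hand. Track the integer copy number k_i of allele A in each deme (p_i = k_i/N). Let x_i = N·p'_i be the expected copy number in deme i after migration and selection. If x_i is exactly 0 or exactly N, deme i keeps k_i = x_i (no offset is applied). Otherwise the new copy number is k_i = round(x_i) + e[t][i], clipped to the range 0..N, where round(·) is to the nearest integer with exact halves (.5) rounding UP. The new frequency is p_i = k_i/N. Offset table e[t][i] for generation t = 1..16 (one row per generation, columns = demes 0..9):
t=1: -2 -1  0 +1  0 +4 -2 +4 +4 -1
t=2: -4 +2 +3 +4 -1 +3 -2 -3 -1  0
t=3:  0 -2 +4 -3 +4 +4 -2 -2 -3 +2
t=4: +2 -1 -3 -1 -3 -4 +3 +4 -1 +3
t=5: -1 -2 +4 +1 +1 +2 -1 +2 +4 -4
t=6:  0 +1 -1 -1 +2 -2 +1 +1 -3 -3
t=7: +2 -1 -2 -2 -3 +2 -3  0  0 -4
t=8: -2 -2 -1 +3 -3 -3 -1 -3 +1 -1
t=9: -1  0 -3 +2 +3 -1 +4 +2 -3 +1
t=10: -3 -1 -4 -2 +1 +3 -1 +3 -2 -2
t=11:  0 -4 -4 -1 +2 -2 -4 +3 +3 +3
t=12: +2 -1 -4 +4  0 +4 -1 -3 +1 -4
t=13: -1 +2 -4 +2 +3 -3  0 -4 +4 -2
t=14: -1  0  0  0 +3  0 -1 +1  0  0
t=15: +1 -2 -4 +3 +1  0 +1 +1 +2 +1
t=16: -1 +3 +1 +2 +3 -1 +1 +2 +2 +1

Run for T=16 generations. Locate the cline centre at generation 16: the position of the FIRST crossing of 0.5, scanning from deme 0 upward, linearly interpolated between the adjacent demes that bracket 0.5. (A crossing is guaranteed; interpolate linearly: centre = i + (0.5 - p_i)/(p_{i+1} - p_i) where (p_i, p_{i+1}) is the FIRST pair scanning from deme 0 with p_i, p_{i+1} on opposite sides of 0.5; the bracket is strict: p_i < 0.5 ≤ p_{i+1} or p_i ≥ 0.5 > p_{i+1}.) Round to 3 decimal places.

t=0: k=[54 54 54 54 54 54 0 0 0 0]
t=1: x=[54.0000 54.0000 54.0000 54.0000 54.0000 48.9110 5.2536 0.0000 0.0000 0.0000] k=[54 54 54 54 54 53 3 0 0 0]
t=2: x=[54.0000 54.0000 54.0000 54.0000 53.9041 48.3897 7.6361 0.2976 0.0000 0.0000] k=[54 54 54 54 53 51 6 0 0 0]
t=3: x=[54.0000 54.0000 54.0000 53.9024 52.8954 46.9694 9.9165 0.5950 0.0000 0.0000] k=[54 54 54 51 54 51 8 0 0 0]
t=4: x=[54.0000 54.0000 53.7018 51.5064 53.4249 47.2525 11.5626 0.7932 0.0000 0.0000] k=[54 54 51 51 50 43 15 5 0 0]
t=5: x=[54.0000 53.6962 51.1655 50.8251 49.3925 41.0922 17.0156 5.6925 0.5043 0.0000] k=[54 52 54 52 50 43 16 8 5 0]
t=6: x=[53.7935 52.2760 53.6025 51.9472 49.4882 41.1868 18.1209 8.7900 5.0810 0.5126] k=[54 53 53 51 51 39 19 10 2 0]
t=7: x=[53.8968 53.0360 52.7560 51.1170 49.8257 38.3387 20.3782 10.4564 2.7218 0.2051] k=[54 52 51 49 47 40 17 10 3 0]
t=8: x=[53.7935 51.9734 50.7698 48.8759 46.4672 38.5778 18.8419 10.3588 3.5763 0.3077] k=[52 50 50 52 43 36 18 7 5 0]
t=9: x=[51.6279 49.9562 50.0260 50.8763 43.1125 35.0641 18.9881 8.1511 4.9812 0.5126] k=[51 50 47 53 46 34 23 10 2 2]
t=10: x=[50.6526 49.5550 47.6033 51.7063 45.4609 34.2062 23.1578 10.8467 2.9224 2.1536] k=[48 49 44 50 46 37 22 14 1 0]
t=11: x=[47.6420 48.1009 44.7006 48.9270 45.4609 36.5349 23.0123 13.9702 2.2675 0.1026] k=[48 44 41 48 47 35 19 17 5 3]
t=12: x=[47.1357 43.5650 41.5195 47.0783 45.8936 34.7300 20.6651 16.5443 6.2771 3.4290] k=[49 43 38 51 46 39 20 14 7 0]
t=13: x=[47.9995 42.5254 39.2277 49.1723 45.7477 37.9601 21.5754 14.3582 7.3759 0.7175] k=[47 45 35 51 49 35 22 10 11 0]
t=14: x=[46.2742 43.7159 36.9445 49.1723 47.8112 35.2037 22.4398 11.6264 10.3557 1.1269] k=[45 44 37 49 51 35 21 13 10 1]
t=15: x=[44.2568 42.8734 38.3042 47.9052 49.2514 35.2985 21.9122 13.9191 9.9089 1.9979] k=[45 41 34 51 50 35 23 15 12 3]
t=16: x=[43.9561 40.0613 35.7352 49.1723 48.6269 35.3932 23.7299 15.9590 11.9832 4.1398] k=[43 43 37 51 52 34 25 18 14 5]

5.778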